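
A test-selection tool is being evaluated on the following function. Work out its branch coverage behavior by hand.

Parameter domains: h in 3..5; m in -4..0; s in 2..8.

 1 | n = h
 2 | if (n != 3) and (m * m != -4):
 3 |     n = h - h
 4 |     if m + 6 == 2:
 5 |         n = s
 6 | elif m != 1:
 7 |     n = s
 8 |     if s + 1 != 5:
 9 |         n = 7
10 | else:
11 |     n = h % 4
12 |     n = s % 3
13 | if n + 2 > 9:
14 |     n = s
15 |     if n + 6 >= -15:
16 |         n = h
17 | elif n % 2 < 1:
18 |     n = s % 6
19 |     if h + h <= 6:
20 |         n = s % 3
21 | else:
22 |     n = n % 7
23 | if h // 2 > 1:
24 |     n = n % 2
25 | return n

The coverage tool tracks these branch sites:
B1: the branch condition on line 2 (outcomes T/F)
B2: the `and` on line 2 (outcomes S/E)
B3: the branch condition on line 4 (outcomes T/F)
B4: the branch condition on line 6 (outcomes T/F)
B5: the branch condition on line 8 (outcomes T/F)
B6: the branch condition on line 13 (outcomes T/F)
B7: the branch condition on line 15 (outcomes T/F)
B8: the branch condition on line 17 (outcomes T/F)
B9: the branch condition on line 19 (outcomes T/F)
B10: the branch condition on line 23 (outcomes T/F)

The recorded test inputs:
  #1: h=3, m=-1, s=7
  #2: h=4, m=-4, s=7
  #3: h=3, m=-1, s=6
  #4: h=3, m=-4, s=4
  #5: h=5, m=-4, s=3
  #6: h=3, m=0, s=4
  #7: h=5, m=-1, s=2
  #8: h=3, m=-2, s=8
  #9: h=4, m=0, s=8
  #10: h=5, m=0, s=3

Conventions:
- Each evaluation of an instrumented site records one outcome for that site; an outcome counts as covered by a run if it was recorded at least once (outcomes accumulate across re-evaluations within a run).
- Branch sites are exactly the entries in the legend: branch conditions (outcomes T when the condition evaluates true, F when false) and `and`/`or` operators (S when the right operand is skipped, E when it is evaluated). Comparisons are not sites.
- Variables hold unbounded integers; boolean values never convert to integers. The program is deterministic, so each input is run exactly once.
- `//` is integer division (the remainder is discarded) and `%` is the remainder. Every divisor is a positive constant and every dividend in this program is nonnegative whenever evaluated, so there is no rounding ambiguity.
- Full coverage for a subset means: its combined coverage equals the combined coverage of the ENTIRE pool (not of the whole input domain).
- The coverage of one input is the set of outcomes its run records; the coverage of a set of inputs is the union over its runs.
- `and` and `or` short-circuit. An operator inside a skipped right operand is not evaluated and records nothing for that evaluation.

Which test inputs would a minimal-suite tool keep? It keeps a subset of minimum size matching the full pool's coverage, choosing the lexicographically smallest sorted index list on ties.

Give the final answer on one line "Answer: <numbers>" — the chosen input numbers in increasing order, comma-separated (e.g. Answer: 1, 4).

test 1 (h=3, m=-1, s=7) fires B2->S, B1->F, B4->T, B5->T, B6->F, B8->F, B10->F; hits B1=F, B2=S, B4=T, B5=T, B6=F, B8=F, B10=F
test 2 (h=4, m=-4, s=7) fires B2->E, B1->T, B3->T, B6->F, B8->F, B10->T; hits B1=T, B2=E, B3=T, B6=F, B8=F, B10=T
test 3 (h=3, m=-1, s=6) fires B2->S, B1->F, B4->T, B5->T, B6->F, B8->F, B10->F; hits B1=F, B2=S, B4=T, B5=T, B6=F, B8=F, B10=F
test 4 (h=3, m=-4, s=4) fires B2->S, B1->F, B4->T, B5->F, B6->F, B8->T, B9->T, B10->F; hits B1=F, B2=S, B4=T, B5=F, B6=F, B8=T, B9=T, B10=F
test 5 (h=5, m=-4, s=3) fires B2->E, B1->T, B3->T, B6->F, B8->F, B10->T; hits B1=T, B2=E, B3=T, B6=F, B8=F, B10=T
test 6 (h=3, m=0, s=4) fires B2->S, B1->F, B4->T, B5->F, B6->F, B8->T, B9->T, B10->F; hits B1=F, B2=S, B4=T, B5=F, B6=F, B8=T, B9=T, B10=F
test 7 (h=5, m=-1, s=2) fires B2->E, B1->T, B3->F, B6->F, B8->T, B9->F, B10->T; hits B1=T, B2=E, B3=F, B6=F, B8=T, B9=F, B10=T
test 8 (h=3, m=-2, s=8) fires B2->S, B1->F, B4->T, B5->T, B6->F, B8->F, B10->F; hits B1=F, B2=S, B4=T, B5=T, B6=F, B8=F, B10=F
test 9 (h=4, m=0, s=8) fires B2->E, B1->T, B3->F, B6->F, B8->T, B9->F, B10->T; hits B1=T, B2=E, B3=F, B6=F, B8=T, B9=F, B10=T
test 10 (h=5, m=0, s=3) fires B2->E, B1->T, B3->F, B6->F, B8->T, B9->F, B10->T; hits B1=T, B2=E, B3=F, B6=F, B8=T, B9=F, B10=T
union over all inputs: B1=T, B1=F, B2=S, B2=E, B3=T, B3=F, B4=T, B5=T, B5=F, B6=F, B8=T, B8=F, B9=T, B9=F, B10=T, B10=F (16 outcomes)
every size-1 subset falls short of the 16 outcomes (best: 8/16)
every size-2 subset falls short of the 16 outcomes (best: 13/16)
every size-3 subset falls short of the 16 outcomes (best: 15/16)
size 4: inputs {1, 2, 4, 7} cover all 16 outcomes, and no lexicographically smaller subset of this size does

Answer: 1, 2, 4, 7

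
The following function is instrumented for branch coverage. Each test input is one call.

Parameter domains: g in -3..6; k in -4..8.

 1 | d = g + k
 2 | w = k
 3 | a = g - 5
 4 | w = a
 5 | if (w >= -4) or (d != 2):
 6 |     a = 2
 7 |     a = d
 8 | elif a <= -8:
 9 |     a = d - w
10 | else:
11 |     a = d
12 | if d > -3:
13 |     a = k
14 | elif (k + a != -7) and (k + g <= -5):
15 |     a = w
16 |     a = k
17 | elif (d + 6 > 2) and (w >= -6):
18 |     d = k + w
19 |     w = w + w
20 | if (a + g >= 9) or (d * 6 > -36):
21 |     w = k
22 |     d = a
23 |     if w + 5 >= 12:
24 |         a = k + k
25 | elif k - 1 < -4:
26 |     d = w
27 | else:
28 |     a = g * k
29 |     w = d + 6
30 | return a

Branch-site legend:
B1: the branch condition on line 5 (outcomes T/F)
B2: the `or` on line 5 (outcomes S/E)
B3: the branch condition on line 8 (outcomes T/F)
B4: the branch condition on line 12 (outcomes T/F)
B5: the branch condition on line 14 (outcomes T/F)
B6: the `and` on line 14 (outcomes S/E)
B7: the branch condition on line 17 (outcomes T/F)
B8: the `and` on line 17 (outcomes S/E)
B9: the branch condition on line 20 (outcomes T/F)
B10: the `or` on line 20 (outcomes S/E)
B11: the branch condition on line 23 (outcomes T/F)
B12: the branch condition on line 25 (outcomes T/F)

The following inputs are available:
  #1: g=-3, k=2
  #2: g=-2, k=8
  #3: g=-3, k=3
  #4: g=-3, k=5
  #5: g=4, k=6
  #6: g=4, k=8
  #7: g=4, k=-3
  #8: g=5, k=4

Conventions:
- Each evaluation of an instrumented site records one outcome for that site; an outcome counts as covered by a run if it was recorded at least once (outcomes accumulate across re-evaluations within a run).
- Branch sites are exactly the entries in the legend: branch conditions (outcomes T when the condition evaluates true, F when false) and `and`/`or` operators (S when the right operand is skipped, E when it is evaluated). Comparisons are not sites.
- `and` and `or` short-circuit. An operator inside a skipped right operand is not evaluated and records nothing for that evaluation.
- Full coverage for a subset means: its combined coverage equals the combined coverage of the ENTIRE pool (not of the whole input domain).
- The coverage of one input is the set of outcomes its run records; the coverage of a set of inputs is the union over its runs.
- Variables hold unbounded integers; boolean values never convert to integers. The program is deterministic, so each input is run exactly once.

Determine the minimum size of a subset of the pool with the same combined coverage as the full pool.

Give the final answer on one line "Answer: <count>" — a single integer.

#1 (g=-3, k=2) -> covered: B1=T, B2=E, B4=T, B9=T, B10=E, B11=F
#2 (g=-2, k=8) -> covered: B1=T, B2=E, B4=T, B9=T, B10=E, B11=T
#3 (g=-3, k=3) -> covered: B1=T, B2=E, B4=T, B9=T, B10=E, B11=F
#4 (g=-3, k=5) -> covered: B1=F, B2=E, B3=T, B4=T, B9=T, B10=E, B11=F
#5 (g=4, k=6) -> covered: B1=T, B2=S, B4=T, B9=T, B10=S, B11=F
#6 (g=4, k=8) -> covered: B1=T, B2=S, B4=T, B9=T, B10=S, B11=T
#7 (g=4, k=-3) -> covered: B1=T, B2=S, B4=T, B9=T, B10=E, B11=F
#8 (g=5, k=4) -> covered: B1=T, B2=S, B4=T, B9=T, B10=S, B11=F
pool-wide coverage (11 outcomes): B1=T, B1=F, B2=S, B2=E, B3=T, B4=T, B9=T, B10=S, B10=E, B11=T, B11=F
checked all size-1 subsets: none covers 11 outcomes (max 7/11)
the canonical winner is {4, 6}: size 2, full 11-outcome coverage, earliest index list among size-2 covers

Answer: 2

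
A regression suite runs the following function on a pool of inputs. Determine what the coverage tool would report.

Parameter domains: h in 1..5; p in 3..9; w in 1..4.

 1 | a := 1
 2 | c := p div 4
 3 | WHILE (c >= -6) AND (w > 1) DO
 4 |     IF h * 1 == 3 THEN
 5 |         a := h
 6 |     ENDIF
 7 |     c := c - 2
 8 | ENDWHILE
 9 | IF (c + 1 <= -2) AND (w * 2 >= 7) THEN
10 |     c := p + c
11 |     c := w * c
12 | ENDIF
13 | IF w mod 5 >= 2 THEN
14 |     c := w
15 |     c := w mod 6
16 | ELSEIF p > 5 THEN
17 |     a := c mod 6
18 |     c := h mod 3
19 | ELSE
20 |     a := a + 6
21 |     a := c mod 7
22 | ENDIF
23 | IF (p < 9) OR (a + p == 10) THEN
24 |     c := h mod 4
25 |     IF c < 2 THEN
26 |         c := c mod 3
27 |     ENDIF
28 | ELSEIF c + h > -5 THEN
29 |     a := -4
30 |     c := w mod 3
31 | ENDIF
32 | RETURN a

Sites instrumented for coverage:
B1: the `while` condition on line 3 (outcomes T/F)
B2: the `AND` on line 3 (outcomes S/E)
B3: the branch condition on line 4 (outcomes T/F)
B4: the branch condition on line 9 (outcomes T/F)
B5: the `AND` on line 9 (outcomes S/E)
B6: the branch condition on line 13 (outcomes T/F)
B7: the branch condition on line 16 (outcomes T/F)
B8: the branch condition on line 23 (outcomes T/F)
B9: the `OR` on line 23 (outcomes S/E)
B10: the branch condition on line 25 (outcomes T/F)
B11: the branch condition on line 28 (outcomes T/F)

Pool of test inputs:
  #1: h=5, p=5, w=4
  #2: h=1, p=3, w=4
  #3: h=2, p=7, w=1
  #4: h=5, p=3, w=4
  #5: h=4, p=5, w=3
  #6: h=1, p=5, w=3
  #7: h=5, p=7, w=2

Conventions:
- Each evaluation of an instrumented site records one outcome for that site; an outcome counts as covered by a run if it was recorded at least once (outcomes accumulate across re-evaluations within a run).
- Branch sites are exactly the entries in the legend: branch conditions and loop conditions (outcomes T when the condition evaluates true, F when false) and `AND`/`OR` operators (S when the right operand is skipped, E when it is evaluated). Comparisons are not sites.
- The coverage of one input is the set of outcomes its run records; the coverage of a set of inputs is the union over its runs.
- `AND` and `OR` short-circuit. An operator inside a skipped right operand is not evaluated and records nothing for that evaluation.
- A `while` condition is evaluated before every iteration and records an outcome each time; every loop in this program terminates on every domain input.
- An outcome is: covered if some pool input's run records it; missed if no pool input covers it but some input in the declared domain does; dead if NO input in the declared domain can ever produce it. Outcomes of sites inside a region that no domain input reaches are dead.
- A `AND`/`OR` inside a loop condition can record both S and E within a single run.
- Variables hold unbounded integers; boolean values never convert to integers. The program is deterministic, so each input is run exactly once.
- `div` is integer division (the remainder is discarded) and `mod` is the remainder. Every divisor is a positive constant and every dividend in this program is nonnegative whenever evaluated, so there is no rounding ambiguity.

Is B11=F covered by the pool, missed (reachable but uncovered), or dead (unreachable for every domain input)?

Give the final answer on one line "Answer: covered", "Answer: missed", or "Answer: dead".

no pool input records B11=F
checking all 140 inputs in the declared domain: B11=F is never recorded -> dead

Answer: dead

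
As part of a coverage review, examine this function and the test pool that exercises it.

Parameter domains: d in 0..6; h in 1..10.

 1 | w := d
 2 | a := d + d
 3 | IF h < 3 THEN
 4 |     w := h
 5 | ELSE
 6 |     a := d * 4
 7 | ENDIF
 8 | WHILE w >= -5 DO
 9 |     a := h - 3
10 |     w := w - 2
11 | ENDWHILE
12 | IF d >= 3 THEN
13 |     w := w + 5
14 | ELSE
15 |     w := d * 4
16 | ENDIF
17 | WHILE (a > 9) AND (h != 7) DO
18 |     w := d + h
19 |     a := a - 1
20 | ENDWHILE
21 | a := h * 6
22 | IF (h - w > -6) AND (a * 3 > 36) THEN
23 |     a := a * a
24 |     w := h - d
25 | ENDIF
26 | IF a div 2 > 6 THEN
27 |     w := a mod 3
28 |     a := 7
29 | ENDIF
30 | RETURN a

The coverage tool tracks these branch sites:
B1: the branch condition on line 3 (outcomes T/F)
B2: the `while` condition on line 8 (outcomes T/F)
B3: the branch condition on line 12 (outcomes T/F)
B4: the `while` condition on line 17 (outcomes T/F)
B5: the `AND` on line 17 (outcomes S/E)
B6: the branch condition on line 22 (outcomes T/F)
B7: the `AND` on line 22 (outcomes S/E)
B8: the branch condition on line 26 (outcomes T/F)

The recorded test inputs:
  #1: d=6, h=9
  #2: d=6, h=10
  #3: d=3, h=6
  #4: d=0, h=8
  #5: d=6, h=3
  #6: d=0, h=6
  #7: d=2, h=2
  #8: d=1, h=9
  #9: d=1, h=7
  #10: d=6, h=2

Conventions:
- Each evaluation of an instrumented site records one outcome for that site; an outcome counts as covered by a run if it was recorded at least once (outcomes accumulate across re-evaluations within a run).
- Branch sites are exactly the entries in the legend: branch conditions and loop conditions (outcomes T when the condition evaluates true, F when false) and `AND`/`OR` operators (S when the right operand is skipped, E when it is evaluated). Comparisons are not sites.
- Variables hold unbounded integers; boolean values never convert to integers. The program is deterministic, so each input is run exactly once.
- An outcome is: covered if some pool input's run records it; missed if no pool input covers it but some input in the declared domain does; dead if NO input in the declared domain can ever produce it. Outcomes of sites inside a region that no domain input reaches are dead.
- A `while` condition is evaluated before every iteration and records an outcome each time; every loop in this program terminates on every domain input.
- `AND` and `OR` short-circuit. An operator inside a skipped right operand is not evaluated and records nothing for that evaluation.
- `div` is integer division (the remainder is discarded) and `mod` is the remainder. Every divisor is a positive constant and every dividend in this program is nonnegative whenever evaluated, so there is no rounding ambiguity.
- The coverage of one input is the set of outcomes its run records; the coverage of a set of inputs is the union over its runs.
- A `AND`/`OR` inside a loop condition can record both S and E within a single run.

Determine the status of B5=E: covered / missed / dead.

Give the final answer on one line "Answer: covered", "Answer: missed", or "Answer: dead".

no pool input records B5=E
checking all 70 inputs in the declared domain: B5=E is never recorded -> dead

Answer: dead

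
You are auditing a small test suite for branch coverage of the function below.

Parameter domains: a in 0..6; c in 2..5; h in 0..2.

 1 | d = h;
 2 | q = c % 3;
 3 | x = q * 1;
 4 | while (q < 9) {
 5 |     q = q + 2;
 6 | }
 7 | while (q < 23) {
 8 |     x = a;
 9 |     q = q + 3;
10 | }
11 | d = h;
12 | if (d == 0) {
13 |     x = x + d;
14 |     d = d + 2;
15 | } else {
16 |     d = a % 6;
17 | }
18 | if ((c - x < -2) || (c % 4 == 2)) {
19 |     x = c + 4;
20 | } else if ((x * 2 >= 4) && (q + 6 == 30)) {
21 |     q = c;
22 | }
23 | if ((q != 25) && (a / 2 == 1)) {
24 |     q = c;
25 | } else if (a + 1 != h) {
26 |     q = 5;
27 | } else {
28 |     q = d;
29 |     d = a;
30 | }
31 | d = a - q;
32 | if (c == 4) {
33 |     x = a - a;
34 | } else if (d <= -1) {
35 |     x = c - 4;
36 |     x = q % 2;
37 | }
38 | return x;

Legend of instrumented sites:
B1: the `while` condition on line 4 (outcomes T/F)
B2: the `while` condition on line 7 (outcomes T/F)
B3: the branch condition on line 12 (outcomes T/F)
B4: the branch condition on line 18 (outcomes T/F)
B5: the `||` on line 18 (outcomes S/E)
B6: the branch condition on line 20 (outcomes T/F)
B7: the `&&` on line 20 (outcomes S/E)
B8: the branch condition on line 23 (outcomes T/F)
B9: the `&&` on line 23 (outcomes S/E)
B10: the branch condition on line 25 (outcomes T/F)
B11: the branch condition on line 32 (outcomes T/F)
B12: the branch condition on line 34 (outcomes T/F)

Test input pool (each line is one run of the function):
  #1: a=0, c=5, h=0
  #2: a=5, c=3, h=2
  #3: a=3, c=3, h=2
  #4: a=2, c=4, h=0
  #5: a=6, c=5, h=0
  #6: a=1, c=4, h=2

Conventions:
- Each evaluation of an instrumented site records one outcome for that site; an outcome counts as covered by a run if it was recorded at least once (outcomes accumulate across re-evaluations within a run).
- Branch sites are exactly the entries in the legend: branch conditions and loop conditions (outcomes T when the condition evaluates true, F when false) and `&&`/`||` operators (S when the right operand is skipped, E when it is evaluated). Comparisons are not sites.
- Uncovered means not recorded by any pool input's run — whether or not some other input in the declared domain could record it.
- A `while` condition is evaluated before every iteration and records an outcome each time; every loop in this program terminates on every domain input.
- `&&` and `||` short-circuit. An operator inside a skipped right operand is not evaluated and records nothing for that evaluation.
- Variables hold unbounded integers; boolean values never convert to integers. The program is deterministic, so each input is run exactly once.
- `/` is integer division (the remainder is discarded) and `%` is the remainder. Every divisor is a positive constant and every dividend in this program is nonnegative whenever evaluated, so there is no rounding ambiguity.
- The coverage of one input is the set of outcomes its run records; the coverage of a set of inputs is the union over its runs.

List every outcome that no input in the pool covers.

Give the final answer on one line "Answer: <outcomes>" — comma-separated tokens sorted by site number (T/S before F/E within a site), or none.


run #1 (a=0, c=5, h=0) records B1=T, B1=F, B2=T, B2=F, B3=T, B4=F, B5=E, B6=F, B7=S, B8=F, B9=S, B10=T, B11=F, B12=T
run #2 (a=5, c=3, h=2) records B1=T, B1=F, B2=T, B2=F, B3=F, B4=F, B5=E, B6=F, B7=E, B8=F, B9=S, B10=T, B11=F, B12=F
run #3 (a=3, c=3, h=2) records B1=T, B1=F, B2=T, B2=F, B3=F, B4=F, B5=E, B6=F, B7=E, B8=F, B9=S, B10=T, B11=F, B12=T
run #4 (a=2, c=4, h=0) records B1=T, B1=F, B2=T, B2=F, B3=T, B4=F, B5=E, B6=T, B7=E, B8=T, B9=E, B11=T
run #5 (a=6, c=5, h=0) records B1=T, B1=F, B2=T, B2=F, B3=T, B4=F, B5=E, B6=F, B7=E, B8=F, B9=S, B10=T, B11=F, B12=F
run #6 (a=1, c=4, h=2) records B1=T, B1=F, B2=T, B2=F, B3=F, B4=F, B5=E, B6=F, B7=S, B8=F, B9=E, B10=F, B11=T
union over the pool: B1=T, B1=F, B2=T, B2=F, B3=T, B3=F, B4=F, B5=E, B6=T, B6=F, B7=S, B7=E, B8=T, B8=F, B9=S, B9=E, B10=T, B10=F, B11=T, B11=F, B12=T, B12=F
uncovered (2 of 24): B4=T, B5=S
Answer: B4=T, B5=S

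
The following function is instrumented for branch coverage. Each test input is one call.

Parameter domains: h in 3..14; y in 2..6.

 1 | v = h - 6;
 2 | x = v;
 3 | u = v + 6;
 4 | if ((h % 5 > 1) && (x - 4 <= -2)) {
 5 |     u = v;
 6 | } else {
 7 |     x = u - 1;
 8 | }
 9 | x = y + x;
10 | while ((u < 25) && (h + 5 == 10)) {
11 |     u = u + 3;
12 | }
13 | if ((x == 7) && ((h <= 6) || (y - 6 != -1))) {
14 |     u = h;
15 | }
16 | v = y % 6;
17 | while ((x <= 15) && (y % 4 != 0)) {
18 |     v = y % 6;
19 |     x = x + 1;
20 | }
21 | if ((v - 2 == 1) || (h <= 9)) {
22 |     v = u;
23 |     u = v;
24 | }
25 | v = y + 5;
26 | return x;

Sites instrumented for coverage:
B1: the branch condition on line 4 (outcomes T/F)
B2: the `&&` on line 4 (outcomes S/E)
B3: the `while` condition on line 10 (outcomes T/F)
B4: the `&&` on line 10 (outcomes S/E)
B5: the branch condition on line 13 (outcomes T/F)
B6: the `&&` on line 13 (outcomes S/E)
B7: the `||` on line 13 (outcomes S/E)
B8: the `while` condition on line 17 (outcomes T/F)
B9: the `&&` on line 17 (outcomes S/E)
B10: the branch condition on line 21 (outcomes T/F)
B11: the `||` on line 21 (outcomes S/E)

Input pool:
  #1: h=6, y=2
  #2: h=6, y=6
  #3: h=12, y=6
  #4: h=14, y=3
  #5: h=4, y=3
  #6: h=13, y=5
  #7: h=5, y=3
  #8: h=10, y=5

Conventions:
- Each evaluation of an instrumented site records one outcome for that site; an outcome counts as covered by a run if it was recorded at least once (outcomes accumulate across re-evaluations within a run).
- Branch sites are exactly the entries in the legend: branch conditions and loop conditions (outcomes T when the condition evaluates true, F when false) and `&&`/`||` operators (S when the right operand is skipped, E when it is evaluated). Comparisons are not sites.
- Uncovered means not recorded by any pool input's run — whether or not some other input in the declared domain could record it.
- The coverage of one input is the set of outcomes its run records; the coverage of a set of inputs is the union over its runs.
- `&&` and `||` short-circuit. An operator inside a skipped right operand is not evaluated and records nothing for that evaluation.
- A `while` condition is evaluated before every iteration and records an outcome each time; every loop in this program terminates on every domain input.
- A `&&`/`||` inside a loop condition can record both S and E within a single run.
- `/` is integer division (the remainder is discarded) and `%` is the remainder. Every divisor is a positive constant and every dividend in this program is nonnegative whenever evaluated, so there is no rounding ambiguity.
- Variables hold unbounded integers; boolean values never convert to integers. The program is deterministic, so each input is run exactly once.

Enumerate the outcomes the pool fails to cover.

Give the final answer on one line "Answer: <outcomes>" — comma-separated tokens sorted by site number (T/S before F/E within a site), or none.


run #1 (h=6, y=2) records B1=F, B2=S, B3=F, B4=E, B5=T, B6=E, B7=S, B8=T, B8=F, B9=S, B9=E, B10=T, B11=E
run #2 (h=6, y=6) records B1=F, B2=S, B3=F, B4=E, B5=F, B6=S, B8=T, B8=F, B9=S, B9=E, B10=T, B11=E
run #3 (h=12, y=6) records B1=F, B2=E, B3=F, B4=E, B5=F, B6=S, B8=F, B9=S, B10=F, B11=E
run #4 (h=14, y=3) records B1=F, B2=E, B3=F, B4=E, B5=F, B6=S, B8=F, B9=S, B10=T, B11=S
run #5 (h=4, y=3) records B1=T, B2=E, B3=F, B4=E, B5=F, B6=S, B8=T, B8=F, B9=S, B9=E, B10=T, B11=S
run #6 (h=13, y=5) records B1=F, B2=E, B3=F, B4=E, B5=F, B6=S, B8=F, B9=S, B10=F, B11=E
run #7 (h=5, y=3) records B1=F, B2=S, B3=T, B3=F, B4=S, B4=E, B5=T, B6=E, B7=S, B8=T, B8=F, B9=S, B9=E, B10=T, B11=S
run #8 (h=10, y=5) records B1=F, B2=S, B3=F, B4=E, B5=F, B6=S, B8=T, B8=F, B9=S, B9=E, B10=F, B11=E
union over the pool: B1=T, B1=F, B2=S, B2=E, B3=T, B3=F, B4=S, B4=E, B5=T, B5=F, B6=S, B6=E, B7=S, B8=T, B8=F, B9=S, B9=E, B10=T, B10=F, B11=S, B11=E
uncovered (1 of 22): B7=E
Answer: B7=E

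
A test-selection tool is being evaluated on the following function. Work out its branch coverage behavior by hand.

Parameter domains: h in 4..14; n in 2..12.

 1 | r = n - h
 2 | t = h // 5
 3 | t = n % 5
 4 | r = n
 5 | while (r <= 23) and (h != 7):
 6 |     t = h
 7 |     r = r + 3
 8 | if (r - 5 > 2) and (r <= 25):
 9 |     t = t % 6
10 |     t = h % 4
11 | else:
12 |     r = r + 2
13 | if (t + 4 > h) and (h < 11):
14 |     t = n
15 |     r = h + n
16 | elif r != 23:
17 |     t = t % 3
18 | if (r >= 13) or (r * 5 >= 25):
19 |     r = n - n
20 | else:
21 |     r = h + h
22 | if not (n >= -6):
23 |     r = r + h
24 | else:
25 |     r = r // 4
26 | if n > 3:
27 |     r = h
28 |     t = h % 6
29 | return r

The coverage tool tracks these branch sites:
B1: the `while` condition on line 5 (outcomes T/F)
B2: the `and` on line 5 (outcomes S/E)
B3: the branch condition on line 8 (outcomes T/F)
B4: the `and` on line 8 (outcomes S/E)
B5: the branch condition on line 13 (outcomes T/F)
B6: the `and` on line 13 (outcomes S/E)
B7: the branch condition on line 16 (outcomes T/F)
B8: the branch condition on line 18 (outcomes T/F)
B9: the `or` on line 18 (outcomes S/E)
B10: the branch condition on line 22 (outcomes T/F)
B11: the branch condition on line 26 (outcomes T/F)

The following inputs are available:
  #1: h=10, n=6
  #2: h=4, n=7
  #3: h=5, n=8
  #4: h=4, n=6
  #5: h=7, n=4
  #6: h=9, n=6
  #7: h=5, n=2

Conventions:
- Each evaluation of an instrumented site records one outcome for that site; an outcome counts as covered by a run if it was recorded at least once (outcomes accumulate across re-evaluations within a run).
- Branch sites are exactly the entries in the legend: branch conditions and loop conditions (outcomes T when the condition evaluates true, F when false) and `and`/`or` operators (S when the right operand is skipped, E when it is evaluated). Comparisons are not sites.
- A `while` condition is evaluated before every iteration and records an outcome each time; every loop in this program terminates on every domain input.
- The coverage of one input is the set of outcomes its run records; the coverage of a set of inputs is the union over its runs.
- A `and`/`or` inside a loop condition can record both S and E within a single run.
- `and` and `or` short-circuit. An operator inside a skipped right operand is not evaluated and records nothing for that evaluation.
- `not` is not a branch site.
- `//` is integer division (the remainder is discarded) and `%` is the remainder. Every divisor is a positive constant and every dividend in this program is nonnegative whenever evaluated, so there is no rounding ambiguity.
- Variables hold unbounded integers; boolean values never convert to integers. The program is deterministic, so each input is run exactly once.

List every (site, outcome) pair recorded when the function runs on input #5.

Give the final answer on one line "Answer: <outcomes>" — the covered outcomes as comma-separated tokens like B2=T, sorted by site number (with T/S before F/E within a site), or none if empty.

Running input #5 (h=7, n=4), event by event:
  B2->E, B1->F, B4->S, B3->F, B6->E, B5->T, B9->E, B8->T, B10->F, B11->T
as a set, this run covers: B1=F, B2=E, B3=F, B4=S, B5=T, B6=E, B8=T, B9=E, B10=F, B11=T

Answer: B1=F, B2=E, B3=F, B4=S, B5=T, B6=E, B8=T, B9=E, B10=F, B11=T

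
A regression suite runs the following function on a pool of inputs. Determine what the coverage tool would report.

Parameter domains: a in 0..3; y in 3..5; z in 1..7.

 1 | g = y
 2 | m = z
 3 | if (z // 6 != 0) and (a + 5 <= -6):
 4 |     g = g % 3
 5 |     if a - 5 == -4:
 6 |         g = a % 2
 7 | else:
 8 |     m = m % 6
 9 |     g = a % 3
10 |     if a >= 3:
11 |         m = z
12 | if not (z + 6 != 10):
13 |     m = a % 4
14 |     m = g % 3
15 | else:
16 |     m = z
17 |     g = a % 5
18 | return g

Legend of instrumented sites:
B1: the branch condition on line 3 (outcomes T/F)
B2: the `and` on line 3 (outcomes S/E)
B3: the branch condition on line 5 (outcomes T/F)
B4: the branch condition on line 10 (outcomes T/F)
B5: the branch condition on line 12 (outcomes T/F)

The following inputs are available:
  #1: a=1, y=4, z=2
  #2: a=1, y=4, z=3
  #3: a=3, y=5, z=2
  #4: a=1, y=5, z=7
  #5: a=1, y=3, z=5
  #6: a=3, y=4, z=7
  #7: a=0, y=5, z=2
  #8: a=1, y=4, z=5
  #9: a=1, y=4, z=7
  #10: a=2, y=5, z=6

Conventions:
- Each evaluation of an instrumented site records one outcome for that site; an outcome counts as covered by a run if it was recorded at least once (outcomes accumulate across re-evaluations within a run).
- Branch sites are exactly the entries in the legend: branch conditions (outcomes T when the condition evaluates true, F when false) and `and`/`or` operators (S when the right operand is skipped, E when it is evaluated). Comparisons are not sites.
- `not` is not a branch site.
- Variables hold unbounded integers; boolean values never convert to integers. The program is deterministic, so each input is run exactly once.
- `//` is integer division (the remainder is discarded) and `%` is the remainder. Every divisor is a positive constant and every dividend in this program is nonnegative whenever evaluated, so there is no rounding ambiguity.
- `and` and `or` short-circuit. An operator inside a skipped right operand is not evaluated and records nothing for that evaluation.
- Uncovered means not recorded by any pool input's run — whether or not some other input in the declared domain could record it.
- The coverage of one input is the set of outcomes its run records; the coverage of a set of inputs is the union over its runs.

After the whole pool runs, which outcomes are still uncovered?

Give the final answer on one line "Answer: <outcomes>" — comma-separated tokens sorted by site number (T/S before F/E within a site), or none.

test 1 (a=1, y=4, z=2) fires B2->S, B1->F, B4->F, B5->F; hits B1=F, B2=S, B4=F, B5=F
test 2 (a=1, y=4, z=3) fires B2->S, B1->F, B4->F, B5->F; hits B1=F, B2=S, B4=F, B5=F
test 3 (a=3, y=5, z=2) fires B2->S, B1->F, B4->T, B5->F; hits B1=F, B2=S, B4=T, B5=F
test 4 (a=1, y=5, z=7) fires B2->E, B1->F, B4->F, B5->F; hits B1=F, B2=E, B4=F, B5=F
test 5 (a=1, y=3, z=5) fires B2->S, B1->F, B4->F, B5->F; hits B1=F, B2=S, B4=F, B5=F
test 6 (a=3, y=4, z=7) fires B2->E, B1->F, B4->T, B5->F; hits B1=F, B2=E, B4=T, B5=F
test 7 (a=0, y=5, z=2) fires B2->S, B1->F, B4->F, B5->F; hits B1=F, B2=S, B4=F, B5=F
test 8 (a=1, y=4, z=5) fires B2->S, B1->F, B4->F, B5->F; hits B1=F, B2=S, B4=F, B5=F
test 9 (a=1, y=4, z=7) fires B2->E, B1->F, B4->F, B5->F; hits B1=F, B2=E, B4=F, B5=F
test 10 (a=2, y=5, z=6) fires B2->E, B1->F, B4->F, B5->F; hits B1=F, B2=E, B4=F, B5=F
union over the pool: B1=F, B2=S, B2=E, B4=T, B4=F, B5=F
uncovered (4 of 10): B1=T, B3=T, B3=F, B5=T

Answer: B1=T, B3=T, B3=F, B5=T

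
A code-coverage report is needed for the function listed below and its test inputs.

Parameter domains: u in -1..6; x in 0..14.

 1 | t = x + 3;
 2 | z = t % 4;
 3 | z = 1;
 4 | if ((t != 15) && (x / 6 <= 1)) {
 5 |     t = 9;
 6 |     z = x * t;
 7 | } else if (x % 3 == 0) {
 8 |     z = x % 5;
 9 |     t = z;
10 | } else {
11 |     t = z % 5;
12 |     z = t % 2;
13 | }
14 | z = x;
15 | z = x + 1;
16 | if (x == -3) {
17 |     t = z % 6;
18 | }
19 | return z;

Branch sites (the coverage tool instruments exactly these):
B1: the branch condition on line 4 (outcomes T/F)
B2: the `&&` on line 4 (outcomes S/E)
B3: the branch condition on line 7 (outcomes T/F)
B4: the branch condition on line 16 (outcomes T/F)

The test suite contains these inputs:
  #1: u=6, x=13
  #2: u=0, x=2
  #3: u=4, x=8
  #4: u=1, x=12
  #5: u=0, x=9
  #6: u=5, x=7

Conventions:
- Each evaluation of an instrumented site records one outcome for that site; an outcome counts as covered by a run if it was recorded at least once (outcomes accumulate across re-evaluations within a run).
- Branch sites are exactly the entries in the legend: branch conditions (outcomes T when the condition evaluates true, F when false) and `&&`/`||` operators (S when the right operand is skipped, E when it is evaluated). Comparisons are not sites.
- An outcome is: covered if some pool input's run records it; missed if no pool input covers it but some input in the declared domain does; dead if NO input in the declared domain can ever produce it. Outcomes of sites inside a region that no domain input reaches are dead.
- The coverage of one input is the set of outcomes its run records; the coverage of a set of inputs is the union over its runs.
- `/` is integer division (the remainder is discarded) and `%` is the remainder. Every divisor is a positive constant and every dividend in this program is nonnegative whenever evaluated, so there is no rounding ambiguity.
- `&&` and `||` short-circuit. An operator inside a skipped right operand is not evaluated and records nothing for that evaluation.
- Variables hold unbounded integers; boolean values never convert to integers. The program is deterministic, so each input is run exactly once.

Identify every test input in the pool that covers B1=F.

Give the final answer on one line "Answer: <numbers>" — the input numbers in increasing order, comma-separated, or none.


input #1 (u=6, x=13): produces B1=F
input #2 (u=0, x=2): does not produce B1=F
input #3 (u=4, x=8): does not produce B1=F
input #4 (u=1, x=12): produces B1=F
input #5 (u=0, x=9): does not produce B1=F
input #6 (u=5, x=7): does not produce B1=F
Answer: 1, 4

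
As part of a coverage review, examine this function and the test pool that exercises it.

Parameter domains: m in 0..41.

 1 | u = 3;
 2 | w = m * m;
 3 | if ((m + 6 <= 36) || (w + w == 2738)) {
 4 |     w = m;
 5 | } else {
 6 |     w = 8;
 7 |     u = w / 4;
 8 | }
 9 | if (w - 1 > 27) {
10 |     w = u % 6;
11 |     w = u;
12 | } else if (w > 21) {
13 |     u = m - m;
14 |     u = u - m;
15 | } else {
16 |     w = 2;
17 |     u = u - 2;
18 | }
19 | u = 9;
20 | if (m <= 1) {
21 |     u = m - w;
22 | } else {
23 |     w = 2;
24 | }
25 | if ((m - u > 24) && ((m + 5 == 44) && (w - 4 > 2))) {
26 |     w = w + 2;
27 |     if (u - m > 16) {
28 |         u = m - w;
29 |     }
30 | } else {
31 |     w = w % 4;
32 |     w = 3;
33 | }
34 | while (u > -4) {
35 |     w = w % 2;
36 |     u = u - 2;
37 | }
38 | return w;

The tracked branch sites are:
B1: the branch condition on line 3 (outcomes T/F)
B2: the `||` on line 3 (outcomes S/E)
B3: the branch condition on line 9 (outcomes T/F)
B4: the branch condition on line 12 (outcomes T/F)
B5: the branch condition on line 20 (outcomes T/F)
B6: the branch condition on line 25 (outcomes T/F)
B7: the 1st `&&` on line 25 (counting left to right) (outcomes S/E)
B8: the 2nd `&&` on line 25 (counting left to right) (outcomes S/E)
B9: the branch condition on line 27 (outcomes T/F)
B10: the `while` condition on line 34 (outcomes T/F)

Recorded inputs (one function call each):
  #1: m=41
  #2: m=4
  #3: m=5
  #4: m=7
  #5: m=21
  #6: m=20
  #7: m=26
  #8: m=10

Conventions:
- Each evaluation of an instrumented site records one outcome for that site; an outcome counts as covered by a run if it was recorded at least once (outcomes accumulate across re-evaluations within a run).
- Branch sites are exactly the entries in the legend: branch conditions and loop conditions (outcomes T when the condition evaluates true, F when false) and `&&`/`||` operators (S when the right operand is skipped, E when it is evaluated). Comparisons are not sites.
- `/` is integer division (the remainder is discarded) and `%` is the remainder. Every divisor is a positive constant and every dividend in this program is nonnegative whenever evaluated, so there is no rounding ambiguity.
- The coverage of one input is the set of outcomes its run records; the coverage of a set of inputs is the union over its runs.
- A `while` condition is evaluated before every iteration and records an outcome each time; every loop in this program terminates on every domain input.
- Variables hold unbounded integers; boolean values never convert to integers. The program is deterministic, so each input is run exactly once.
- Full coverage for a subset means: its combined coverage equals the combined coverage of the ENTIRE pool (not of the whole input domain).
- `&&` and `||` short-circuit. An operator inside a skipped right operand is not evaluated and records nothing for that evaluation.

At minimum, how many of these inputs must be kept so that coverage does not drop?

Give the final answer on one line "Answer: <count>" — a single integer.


input #1 (m=41): events B2->E, B1->F, B3->F, B4->F, B5->F, B7->E, B8->S, B6->F, B10->T, B10->T, B10->T, B10->T, B10->T, B10->T, ...; covers B1=F, B2=E, B3=F, B4=F, B5=F, B6=F, B7=E, B8=S, B10=T, B10=F
input #2 (m=4): events B2->S, B1->T, B3->F, B4->F, B5->F, B7->S, B6->F, B10->T, B10->T, B10->T, B10->T, B10->T, B10->T, B10->T, ...; covers B1=T, B2=S, B3=F, B4=F, B5=F, B6=F, B7=S, B10=T, B10=F
input #3 (m=5): events B2->S, B1->T, B3->F, B4->F, B5->F, B7->S, B6->F, B10->T, B10->T, B10->T, B10->T, B10->T, B10->T, B10->T, ...; covers B1=T, B2=S, B3=F, B4=F, B5=F, B6=F, B7=S, B10=T, B10=F
input #4 (m=7): events B2->S, B1->T, B3->F, B4->F, B5->F, B7->S, B6->F, B10->T, B10->T, B10->T, B10->T, B10->T, B10->T, B10->T, ...; covers B1=T, B2=S, B3=F, B4=F, B5=F, B6=F, B7=S, B10=T, B10=F
input #5 (m=21): events B2->S, B1->T, B3->F, B4->F, B5->F, B7->S, B6->F, B10->T, B10->T, B10->T, B10->T, B10->T, B10->T, B10->T, ...; covers B1=T, B2=S, B3=F, B4=F, B5=F, B6=F, B7=S, B10=T, B10=F
input #6 (m=20): events B2->S, B1->T, B3->F, B4->F, B5->F, B7->S, B6->F, B10->T, B10->T, B10->T, B10->T, B10->T, B10->T, B10->T, ...; covers B1=T, B2=S, B3=F, B4=F, B5=F, B6=F, B7=S, B10=T, B10=F
input #7 (m=26): events B2->S, B1->T, B3->F, B4->T, B5->F, B7->S, B6->F, B10->T, B10->T, B10->T, B10->T, B10->T, B10->T, B10->T, ...; covers B1=T, B2=S, B3=F, B4=T, B5=F, B6=F, B7=S, B10=T, B10=F
input #8 (m=10): events B2->S, B1->T, B3->F, B4->F, B5->F, B7->S, B6->F, B10->T, B10->T, B10->T, B10->T, B10->T, B10->T, B10->T, ...; covers B1=T, B2=S, B3=F, B4=F, B5=F, B6=F, B7=S, B10=T, B10=F
union over all inputs: B1=T, B1=F, B2=S, B2=E, B3=F, B4=T, B4=F, B5=F, B6=F, B7=S, B7=E, B8=S, B10=T, B10=F (14 outcomes)
no size-1 subset reaches all 14 outcomes (best union: 10/14)
size 2: inputs {1, 7} cover all 14 outcomes, and no lexicographically smaller subset of this size does
Answer: 2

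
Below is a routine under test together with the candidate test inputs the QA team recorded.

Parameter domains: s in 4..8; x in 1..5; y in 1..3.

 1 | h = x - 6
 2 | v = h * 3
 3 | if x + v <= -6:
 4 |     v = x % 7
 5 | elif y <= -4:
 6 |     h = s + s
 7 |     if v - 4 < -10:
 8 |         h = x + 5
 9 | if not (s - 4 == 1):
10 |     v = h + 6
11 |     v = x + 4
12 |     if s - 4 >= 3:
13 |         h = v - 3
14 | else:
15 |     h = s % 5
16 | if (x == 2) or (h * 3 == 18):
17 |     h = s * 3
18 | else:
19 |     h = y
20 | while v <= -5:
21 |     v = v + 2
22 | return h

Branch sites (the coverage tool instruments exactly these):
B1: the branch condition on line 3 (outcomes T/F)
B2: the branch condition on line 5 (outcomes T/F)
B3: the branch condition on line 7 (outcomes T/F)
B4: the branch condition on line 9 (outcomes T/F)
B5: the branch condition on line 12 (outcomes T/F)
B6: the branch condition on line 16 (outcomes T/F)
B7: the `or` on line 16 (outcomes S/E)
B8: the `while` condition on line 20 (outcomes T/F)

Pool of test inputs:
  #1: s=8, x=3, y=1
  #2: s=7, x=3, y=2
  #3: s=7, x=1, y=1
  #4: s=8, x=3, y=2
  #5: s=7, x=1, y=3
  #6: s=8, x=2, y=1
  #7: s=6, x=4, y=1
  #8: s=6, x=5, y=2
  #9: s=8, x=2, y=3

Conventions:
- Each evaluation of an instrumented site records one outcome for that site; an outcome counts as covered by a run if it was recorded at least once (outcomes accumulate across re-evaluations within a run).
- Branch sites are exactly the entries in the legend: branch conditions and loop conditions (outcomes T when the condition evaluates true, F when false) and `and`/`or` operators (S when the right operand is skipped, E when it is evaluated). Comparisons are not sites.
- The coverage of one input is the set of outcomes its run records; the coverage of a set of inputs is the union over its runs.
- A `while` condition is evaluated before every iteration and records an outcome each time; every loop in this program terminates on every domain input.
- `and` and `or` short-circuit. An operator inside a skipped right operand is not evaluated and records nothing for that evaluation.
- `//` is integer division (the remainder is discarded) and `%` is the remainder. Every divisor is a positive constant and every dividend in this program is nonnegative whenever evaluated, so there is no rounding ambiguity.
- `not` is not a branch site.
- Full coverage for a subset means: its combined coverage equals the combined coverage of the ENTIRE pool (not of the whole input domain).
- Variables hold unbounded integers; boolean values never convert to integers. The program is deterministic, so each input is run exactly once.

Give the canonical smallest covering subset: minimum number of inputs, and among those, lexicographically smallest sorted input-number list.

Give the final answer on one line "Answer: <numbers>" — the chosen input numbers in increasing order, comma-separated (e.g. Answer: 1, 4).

input #1 (s=8, x=3, y=1): covers B1=T, B4=T, B5=T, B6=F, B7=E, B8=F
input #2 (s=7, x=3, y=2): covers B1=T, B4=T, B5=T, B6=F, B7=E, B8=F
input #3 (s=7, x=1, y=1): covers B1=T, B4=T, B5=T, B6=F, B7=E, B8=F
input #4 (s=8, x=3, y=2): covers B1=T, B4=T, B5=T, B6=F, B7=E, B8=F
input #5 (s=7, x=1, y=3): covers B1=T, B4=T, B5=T, B6=F, B7=E, B8=F
input #6 (s=8, x=2, y=1): covers B1=T, B4=T, B5=T, B6=T, B7=S, B8=F
input #7 (s=6, x=4, y=1): covers B1=F, B2=F, B4=T, B5=F, B6=F, B7=E, B8=F
input #8 (s=6, x=5, y=2): covers B1=F, B2=F, B4=T, B5=F, B6=F, B7=E, B8=F
input #9 (s=8, x=2, y=3): covers B1=T, B4=T, B5=T, B6=T, B7=S, B8=F
the full pool covers 11 outcomes: B1=T, B1=F, B2=F, B4=T, B5=T, B5=F, B6=T, B6=F, B7=S, B7=E, B8=F
no size-1 subset reaches all 11 outcomes (best union: 7/11)
at size 2, {6, 7} reaches all 11 outcomes; every lexicographically earlier size-2 subset fails

Answer: 6, 7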